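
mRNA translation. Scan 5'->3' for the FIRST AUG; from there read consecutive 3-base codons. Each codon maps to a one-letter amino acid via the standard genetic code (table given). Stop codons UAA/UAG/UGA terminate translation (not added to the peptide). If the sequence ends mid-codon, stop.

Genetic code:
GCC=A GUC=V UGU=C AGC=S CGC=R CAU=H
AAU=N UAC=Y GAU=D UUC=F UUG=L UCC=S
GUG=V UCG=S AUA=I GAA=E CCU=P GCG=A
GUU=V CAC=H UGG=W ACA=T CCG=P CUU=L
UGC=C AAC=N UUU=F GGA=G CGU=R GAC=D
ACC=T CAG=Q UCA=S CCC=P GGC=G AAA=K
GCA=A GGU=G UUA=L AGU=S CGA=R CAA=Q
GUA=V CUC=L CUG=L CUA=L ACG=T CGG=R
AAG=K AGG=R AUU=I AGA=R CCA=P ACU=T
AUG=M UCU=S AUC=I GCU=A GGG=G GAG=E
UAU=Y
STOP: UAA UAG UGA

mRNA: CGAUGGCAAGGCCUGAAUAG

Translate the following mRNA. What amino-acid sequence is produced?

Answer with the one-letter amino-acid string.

start AUG at pos 2
pos 2: AUG -> M; peptide=M
pos 5: GCA -> A; peptide=MA
pos 8: AGG -> R; peptide=MAR
pos 11: CCU -> P; peptide=MARP
pos 14: GAA -> E; peptide=MARPE
pos 17: UAG -> STOP

Answer: MARPE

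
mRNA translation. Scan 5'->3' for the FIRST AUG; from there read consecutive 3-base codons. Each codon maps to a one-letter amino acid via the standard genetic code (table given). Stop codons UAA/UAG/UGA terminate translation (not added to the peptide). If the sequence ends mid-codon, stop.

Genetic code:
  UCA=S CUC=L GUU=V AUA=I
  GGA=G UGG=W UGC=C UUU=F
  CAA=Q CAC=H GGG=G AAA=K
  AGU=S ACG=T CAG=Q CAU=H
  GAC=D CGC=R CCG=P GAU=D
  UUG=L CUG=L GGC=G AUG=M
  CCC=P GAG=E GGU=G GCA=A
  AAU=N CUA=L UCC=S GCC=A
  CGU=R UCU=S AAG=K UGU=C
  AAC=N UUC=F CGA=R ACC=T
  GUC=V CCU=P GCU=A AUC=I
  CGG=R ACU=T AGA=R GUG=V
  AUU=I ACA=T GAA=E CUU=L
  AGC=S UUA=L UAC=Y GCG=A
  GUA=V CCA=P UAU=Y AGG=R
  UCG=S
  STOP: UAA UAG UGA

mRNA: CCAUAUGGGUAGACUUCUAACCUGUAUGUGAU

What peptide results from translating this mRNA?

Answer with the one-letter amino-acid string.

start AUG at pos 4
pos 4: AUG -> M; peptide=M
pos 7: GGU -> G; peptide=MG
pos 10: AGA -> R; peptide=MGR
pos 13: CUU -> L; peptide=MGRL
pos 16: CUA -> L; peptide=MGRLL
pos 19: ACC -> T; peptide=MGRLLT
pos 22: UGU -> C; peptide=MGRLLTC
pos 25: AUG -> M; peptide=MGRLLTCM
pos 28: UGA -> STOP

Answer: MGRLLTCM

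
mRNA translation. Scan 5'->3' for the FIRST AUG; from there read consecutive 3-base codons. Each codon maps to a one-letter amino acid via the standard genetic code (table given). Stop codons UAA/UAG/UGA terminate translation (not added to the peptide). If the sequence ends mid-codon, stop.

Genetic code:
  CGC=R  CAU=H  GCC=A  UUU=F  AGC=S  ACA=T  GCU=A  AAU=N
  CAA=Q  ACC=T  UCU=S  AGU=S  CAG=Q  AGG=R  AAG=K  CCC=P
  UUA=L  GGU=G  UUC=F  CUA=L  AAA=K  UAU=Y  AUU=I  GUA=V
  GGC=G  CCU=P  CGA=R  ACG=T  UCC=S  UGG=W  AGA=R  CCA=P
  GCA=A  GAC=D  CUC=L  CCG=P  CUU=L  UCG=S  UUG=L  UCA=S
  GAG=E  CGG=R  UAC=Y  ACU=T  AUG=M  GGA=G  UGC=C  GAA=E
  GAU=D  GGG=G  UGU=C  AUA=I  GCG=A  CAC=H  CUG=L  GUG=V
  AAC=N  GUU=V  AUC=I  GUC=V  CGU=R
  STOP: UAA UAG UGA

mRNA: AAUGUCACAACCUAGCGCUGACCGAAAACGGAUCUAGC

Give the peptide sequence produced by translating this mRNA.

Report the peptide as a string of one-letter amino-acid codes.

start AUG at pos 1
pos 1: AUG -> M; peptide=M
pos 4: UCA -> S; peptide=MS
pos 7: CAA -> Q; peptide=MSQ
pos 10: CCU -> P; peptide=MSQP
pos 13: AGC -> S; peptide=MSQPS
pos 16: GCU -> A; peptide=MSQPSA
pos 19: GAC -> D; peptide=MSQPSAD
pos 22: CGA -> R; peptide=MSQPSADR
pos 25: AAA -> K; peptide=MSQPSADRK
pos 28: CGG -> R; peptide=MSQPSADRKR
pos 31: AUC -> I; peptide=MSQPSADRKRI
pos 34: UAG -> STOP

Answer: MSQPSADRKRI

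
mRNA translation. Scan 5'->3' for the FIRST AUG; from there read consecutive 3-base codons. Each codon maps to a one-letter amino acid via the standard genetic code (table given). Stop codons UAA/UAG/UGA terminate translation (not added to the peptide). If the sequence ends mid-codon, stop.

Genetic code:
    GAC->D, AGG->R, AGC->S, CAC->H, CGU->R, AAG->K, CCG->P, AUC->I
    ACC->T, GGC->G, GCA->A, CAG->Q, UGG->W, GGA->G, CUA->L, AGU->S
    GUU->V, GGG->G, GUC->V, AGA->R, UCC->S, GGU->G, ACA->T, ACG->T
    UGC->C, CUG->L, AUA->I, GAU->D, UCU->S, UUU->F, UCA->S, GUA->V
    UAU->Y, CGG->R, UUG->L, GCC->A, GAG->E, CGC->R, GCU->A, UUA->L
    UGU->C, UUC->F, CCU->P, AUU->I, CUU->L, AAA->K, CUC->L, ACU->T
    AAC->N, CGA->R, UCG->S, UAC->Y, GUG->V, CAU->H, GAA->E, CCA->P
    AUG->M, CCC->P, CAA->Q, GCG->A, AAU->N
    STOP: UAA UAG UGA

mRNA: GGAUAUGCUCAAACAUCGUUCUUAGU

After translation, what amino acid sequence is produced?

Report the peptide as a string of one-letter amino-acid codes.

start AUG at pos 4
pos 4: AUG -> M; peptide=M
pos 7: CUC -> L; peptide=ML
pos 10: AAA -> K; peptide=MLK
pos 13: CAU -> H; peptide=MLKH
pos 16: CGU -> R; peptide=MLKHR
pos 19: UCU -> S; peptide=MLKHRS
pos 22: UAG -> STOP

Answer: MLKHRS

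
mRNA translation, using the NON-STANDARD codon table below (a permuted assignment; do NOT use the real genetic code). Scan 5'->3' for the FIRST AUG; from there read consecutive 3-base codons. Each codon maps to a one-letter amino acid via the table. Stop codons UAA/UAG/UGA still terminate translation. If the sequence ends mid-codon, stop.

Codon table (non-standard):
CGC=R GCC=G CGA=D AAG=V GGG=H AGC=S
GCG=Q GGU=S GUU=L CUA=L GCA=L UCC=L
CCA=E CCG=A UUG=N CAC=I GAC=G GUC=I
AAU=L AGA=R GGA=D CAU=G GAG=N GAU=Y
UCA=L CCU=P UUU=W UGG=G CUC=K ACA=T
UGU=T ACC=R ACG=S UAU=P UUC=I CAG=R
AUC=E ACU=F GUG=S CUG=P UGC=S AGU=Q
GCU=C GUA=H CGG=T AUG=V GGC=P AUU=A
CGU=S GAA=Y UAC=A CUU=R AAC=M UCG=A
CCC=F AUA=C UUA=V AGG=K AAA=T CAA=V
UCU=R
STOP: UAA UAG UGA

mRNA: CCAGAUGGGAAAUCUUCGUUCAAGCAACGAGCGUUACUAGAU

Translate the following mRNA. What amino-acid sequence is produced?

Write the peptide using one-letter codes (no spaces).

Answer: VDLRSLSMNSA

Derivation:
start AUG at pos 4
pos 4: AUG -> V; peptide=V
pos 7: GGA -> D; peptide=VD
pos 10: AAU -> L; peptide=VDL
pos 13: CUU -> R; peptide=VDLR
pos 16: CGU -> S; peptide=VDLRS
pos 19: UCA -> L; peptide=VDLRSL
pos 22: AGC -> S; peptide=VDLRSLS
pos 25: AAC -> M; peptide=VDLRSLSM
pos 28: GAG -> N; peptide=VDLRSLSMN
pos 31: CGU -> S; peptide=VDLRSLSMNS
pos 34: UAC -> A; peptide=VDLRSLSMNSA
pos 37: UAG -> STOP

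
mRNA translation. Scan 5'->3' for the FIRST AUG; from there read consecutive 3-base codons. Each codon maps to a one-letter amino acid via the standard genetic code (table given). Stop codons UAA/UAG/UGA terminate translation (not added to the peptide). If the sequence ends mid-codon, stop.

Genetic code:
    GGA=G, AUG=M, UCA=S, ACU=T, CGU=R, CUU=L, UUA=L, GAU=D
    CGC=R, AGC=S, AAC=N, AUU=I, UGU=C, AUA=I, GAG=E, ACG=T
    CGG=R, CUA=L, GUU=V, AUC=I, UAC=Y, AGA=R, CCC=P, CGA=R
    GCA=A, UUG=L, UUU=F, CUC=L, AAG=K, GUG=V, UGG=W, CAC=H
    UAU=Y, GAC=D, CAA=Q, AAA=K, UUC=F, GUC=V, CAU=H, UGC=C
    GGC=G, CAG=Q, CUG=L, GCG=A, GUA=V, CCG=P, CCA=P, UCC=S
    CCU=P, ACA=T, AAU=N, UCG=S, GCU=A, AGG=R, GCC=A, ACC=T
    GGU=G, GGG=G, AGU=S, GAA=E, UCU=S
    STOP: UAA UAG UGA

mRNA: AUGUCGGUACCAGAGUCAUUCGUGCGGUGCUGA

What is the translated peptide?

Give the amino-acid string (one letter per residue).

Answer: MSVPESFVRC

Derivation:
start AUG at pos 0
pos 0: AUG -> M; peptide=M
pos 3: UCG -> S; peptide=MS
pos 6: GUA -> V; peptide=MSV
pos 9: CCA -> P; peptide=MSVP
pos 12: GAG -> E; peptide=MSVPE
pos 15: UCA -> S; peptide=MSVPES
pos 18: UUC -> F; peptide=MSVPESF
pos 21: GUG -> V; peptide=MSVPESFV
pos 24: CGG -> R; peptide=MSVPESFVR
pos 27: UGC -> C; peptide=MSVPESFVRC
pos 30: UGA -> STOP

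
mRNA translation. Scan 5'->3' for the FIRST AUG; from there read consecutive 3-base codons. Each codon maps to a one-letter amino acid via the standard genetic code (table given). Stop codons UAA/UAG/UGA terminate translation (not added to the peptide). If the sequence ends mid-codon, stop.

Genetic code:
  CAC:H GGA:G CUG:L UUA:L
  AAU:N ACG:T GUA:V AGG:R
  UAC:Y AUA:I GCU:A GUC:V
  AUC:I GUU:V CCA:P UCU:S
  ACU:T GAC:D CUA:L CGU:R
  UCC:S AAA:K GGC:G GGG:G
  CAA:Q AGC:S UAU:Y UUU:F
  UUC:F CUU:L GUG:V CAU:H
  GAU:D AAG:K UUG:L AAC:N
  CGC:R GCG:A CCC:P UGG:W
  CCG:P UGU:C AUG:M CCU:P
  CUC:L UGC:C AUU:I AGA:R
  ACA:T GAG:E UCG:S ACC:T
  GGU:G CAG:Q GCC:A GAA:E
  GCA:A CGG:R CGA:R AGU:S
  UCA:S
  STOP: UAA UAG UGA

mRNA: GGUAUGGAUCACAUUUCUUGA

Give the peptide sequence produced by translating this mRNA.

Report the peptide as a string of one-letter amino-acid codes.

start AUG at pos 3
pos 3: AUG -> M; peptide=M
pos 6: GAU -> D; peptide=MD
pos 9: CAC -> H; peptide=MDH
pos 12: AUU -> I; peptide=MDHI
pos 15: UCU -> S; peptide=MDHIS
pos 18: UGA -> STOP

Answer: MDHIS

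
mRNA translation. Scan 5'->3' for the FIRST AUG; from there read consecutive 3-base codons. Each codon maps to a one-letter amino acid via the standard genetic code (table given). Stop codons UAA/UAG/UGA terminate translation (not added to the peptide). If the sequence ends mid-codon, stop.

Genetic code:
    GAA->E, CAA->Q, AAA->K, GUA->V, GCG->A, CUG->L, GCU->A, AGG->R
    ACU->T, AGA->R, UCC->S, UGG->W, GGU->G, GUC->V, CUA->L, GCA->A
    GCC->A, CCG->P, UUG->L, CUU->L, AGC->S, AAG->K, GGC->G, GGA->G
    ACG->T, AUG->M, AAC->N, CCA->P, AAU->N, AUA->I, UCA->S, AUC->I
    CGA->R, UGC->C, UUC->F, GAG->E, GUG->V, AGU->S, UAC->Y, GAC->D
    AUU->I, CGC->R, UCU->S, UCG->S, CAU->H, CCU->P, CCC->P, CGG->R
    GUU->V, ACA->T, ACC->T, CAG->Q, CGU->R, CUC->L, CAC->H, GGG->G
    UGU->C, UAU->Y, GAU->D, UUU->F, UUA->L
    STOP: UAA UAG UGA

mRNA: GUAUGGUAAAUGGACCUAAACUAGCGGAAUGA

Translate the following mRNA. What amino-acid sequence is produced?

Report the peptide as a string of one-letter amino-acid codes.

start AUG at pos 2
pos 2: AUG -> M; peptide=M
pos 5: GUA -> V; peptide=MV
pos 8: AAU -> N; peptide=MVN
pos 11: GGA -> G; peptide=MVNG
pos 14: CCU -> P; peptide=MVNGP
pos 17: AAA -> K; peptide=MVNGPK
pos 20: CUA -> L; peptide=MVNGPKL
pos 23: GCG -> A; peptide=MVNGPKLA
pos 26: GAA -> E; peptide=MVNGPKLAE
pos 29: UGA -> STOP

Answer: MVNGPKLAE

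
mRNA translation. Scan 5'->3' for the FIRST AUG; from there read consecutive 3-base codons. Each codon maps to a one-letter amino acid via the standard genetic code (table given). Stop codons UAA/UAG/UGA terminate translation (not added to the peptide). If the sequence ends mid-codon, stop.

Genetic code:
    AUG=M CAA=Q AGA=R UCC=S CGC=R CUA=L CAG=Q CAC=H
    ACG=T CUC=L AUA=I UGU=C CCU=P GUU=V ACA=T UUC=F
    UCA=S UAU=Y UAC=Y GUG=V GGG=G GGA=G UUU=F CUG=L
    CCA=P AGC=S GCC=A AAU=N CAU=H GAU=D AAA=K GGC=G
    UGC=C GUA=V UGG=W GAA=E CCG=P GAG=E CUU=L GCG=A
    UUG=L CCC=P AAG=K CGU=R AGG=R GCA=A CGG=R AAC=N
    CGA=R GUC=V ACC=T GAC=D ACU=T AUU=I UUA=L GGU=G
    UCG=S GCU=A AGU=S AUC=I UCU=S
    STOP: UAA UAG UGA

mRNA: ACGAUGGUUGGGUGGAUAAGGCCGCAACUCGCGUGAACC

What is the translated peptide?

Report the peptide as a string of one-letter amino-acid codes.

start AUG at pos 3
pos 3: AUG -> M; peptide=M
pos 6: GUU -> V; peptide=MV
pos 9: GGG -> G; peptide=MVG
pos 12: UGG -> W; peptide=MVGW
pos 15: AUA -> I; peptide=MVGWI
pos 18: AGG -> R; peptide=MVGWIR
pos 21: CCG -> P; peptide=MVGWIRP
pos 24: CAA -> Q; peptide=MVGWIRPQ
pos 27: CUC -> L; peptide=MVGWIRPQL
pos 30: GCG -> A; peptide=MVGWIRPQLA
pos 33: UGA -> STOP

Answer: MVGWIRPQLA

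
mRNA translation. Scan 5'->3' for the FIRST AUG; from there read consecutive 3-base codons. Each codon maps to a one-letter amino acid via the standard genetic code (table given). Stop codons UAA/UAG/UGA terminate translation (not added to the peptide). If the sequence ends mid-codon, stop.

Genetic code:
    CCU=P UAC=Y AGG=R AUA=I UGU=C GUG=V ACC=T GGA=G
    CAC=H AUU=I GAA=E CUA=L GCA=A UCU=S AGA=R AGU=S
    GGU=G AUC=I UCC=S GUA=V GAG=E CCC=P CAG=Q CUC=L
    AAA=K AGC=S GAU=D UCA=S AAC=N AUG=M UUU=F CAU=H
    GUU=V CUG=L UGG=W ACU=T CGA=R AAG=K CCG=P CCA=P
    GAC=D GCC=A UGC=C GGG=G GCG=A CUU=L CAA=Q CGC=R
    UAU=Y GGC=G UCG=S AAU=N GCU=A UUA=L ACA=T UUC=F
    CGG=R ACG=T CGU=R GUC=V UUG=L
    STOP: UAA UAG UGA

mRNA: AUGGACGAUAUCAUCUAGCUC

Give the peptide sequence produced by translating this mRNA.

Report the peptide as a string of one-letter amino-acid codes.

start AUG at pos 0
pos 0: AUG -> M; peptide=M
pos 3: GAC -> D; peptide=MD
pos 6: GAU -> D; peptide=MDD
pos 9: AUC -> I; peptide=MDDI
pos 12: AUC -> I; peptide=MDDII
pos 15: UAG -> STOP

Answer: MDDII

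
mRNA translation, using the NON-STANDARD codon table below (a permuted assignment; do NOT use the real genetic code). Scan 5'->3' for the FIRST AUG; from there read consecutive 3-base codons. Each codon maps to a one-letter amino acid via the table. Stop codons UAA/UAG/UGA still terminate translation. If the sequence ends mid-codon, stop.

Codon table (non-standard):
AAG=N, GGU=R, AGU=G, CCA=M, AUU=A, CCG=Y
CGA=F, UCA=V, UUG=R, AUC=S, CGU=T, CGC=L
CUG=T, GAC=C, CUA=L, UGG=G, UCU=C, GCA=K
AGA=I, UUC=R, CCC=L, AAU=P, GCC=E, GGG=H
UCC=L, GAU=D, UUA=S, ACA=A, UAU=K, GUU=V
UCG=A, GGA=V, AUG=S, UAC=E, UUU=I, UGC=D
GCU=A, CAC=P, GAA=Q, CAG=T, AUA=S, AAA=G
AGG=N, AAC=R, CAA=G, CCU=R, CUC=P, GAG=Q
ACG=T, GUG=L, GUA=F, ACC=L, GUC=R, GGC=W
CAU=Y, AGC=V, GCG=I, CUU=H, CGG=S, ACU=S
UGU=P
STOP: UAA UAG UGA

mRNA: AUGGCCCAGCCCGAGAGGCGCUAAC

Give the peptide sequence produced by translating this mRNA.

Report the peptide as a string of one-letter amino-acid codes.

start AUG at pos 0
pos 0: AUG -> S; peptide=S
pos 3: GCC -> E; peptide=SE
pos 6: CAG -> T; peptide=SET
pos 9: CCC -> L; peptide=SETL
pos 12: GAG -> Q; peptide=SETLQ
pos 15: AGG -> N; peptide=SETLQN
pos 18: CGC -> L; peptide=SETLQNL
pos 21: UAA -> STOP

Answer: SETLQNL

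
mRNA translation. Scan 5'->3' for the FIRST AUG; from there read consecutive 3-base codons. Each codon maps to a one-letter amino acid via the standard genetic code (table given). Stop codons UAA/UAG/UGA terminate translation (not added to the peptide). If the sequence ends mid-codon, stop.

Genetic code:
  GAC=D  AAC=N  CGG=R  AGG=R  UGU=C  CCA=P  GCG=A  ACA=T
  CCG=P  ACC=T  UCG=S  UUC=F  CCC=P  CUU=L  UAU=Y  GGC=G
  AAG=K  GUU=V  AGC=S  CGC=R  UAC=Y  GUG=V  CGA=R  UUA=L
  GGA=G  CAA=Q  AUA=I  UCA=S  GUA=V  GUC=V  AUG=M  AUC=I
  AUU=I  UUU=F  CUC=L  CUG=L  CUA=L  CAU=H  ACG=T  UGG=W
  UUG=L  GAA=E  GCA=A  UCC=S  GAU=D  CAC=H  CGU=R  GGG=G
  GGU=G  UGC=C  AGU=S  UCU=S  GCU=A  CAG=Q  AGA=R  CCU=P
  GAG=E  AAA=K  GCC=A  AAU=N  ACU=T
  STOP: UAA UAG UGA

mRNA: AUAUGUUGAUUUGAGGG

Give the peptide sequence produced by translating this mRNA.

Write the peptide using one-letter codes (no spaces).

start AUG at pos 2
pos 2: AUG -> M; peptide=M
pos 5: UUG -> L; peptide=ML
pos 8: AUU -> I; peptide=MLI
pos 11: UGA -> STOP

Answer: MLI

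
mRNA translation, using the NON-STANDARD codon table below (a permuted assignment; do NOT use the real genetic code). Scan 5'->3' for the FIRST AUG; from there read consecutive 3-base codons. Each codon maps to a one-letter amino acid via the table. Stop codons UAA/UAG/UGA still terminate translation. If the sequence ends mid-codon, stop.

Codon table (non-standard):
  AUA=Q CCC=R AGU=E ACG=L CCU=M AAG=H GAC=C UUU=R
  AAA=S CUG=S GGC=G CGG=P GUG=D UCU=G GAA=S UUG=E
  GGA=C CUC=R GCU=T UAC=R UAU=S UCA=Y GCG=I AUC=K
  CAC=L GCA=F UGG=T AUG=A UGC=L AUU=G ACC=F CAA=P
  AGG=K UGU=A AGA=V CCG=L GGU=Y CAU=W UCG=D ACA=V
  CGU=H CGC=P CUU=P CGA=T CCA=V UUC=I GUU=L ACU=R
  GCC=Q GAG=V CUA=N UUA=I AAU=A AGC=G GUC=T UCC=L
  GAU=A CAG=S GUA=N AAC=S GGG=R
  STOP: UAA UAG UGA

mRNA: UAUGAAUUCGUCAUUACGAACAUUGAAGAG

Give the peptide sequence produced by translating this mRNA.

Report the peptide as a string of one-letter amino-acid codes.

start AUG at pos 1
pos 1: AUG -> A; peptide=A
pos 4: AAU -> A; peptide=AA
pos 7: UCG -> D; peptide=AAD
pos 10: UCA -> Y; peptide=AADY
pos 13: UUA -> I; peptide=AADYI
pos 16: CGA -> T; peptide=AADYIT
pos 19: ACA -> V; peptide=AADYITV
pos 22: UUG -> E; peptide=AADYITVE
pos 25: AAG -> H; peptide=AADYITVEH
pos 28: only 2 nt remain (<3), stop (end of mRNA)

Answer: AADYITVEH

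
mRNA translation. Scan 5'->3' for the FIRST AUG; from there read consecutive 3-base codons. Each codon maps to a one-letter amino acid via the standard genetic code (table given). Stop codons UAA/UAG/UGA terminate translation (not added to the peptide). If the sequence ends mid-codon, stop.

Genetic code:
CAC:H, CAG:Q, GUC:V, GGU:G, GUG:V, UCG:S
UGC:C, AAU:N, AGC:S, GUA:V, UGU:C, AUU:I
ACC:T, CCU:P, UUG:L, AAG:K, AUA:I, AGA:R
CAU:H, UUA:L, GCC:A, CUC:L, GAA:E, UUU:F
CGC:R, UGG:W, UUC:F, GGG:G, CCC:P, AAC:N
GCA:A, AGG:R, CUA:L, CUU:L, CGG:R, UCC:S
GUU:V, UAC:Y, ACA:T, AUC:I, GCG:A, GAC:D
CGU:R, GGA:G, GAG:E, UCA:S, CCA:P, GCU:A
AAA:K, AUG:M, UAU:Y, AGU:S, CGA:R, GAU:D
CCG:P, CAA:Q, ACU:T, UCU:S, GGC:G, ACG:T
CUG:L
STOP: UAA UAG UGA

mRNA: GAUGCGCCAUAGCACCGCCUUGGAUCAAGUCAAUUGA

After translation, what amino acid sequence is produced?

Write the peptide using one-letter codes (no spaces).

start AUG at pos 1
pos 1: AUG -> M; peptide=M
pos 4: CGC -> R; peptide=MR
pos 7: CAU -> H; peptide=MRH
pos 10: AGC -> S; peptide=MRHS
pos 13: ACC -> T; peptide=MRHST
pos 16: GCC -> A; peptide=MRHSTA
pos 19: UUG -> L; peptide=MRHSTAL
pos 22: GAU -> D; peptide=MRHSTALD
pos 25: CAA -> Q; peptide=MRHSTALDQ
pos 28: GUC -> V; peptide=MRHSTALDQV
pos 31: AAU -> N; peptide=MRHSTALDQVN
pos 34: UGA -> STOP

Answer: MRHSTALDQVN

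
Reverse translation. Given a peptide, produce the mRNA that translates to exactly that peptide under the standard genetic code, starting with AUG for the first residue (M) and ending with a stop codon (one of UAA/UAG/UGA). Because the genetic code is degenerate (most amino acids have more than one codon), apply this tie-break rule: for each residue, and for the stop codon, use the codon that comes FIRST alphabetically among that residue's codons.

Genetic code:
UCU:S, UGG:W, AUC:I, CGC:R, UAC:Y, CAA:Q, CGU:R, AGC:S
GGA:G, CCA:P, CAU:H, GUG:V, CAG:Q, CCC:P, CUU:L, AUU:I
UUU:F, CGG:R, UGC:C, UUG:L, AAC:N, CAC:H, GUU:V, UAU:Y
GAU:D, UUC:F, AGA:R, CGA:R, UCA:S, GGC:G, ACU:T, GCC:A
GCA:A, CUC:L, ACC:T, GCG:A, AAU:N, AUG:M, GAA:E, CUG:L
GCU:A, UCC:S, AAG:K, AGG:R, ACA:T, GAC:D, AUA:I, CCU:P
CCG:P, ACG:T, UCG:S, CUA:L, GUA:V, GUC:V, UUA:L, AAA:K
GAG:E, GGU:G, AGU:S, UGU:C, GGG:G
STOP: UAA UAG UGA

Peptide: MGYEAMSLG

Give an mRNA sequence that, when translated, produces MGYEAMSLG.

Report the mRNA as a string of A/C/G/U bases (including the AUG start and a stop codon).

residue 1: M -> AUG (start codon)
residue 2: G codons sorted = GGA,GGC,GGG,GGU -> pick first = GGA
residue 3: Y codons sorted = UAC,UAU -> pick first = UAC
residue 4: E codons sorted = GAA,GAG -> pick first = GAA
residue 5: A codons sorted = GCA,GCC,GCG,GCU -> pick first = GCA
residue 6: M -> AUG (only codon)
residue 7: S codons sorted = AGC,AGU,UCA,UCC,UCG,UCU -> pick first = AGC
residue 8: L codons sorted = CUA,CUC,CUG,CUU,UUA,UUG -> pick first = CUA
residue 9: G codons sorted = GGA,GGC,GGG,GGU -> pick first = GGA
terminator: stop codons sorted = UAA,UAG,UGA -> pick first = UAA

Answer: mRNA: AUGGGAUACGAAGCAAUGAGCCUAGGAUAA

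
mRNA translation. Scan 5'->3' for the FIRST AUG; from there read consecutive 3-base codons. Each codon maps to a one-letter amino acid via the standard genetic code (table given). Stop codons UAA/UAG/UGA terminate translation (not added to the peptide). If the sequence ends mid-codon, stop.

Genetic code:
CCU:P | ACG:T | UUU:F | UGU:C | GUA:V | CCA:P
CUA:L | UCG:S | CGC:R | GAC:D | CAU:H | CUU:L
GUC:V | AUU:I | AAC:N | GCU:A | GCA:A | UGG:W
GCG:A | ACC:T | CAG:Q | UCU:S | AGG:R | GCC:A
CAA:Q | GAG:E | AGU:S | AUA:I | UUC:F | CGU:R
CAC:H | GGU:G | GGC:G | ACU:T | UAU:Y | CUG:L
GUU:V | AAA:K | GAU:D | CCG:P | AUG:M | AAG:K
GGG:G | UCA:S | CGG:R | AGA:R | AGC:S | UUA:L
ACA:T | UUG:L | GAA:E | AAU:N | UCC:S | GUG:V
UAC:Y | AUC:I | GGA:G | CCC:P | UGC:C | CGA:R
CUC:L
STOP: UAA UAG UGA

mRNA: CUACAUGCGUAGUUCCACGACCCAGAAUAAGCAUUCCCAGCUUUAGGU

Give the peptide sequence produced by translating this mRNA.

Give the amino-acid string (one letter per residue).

Answer: MRSSTTQNKHSQL

Derivation:
start AUG at pos 4
pos 4: AUG -> M; peptide=M
pos 7: CGU -> R; peptide=MR
pos 10: AGU -> S; peptide=MRS
pos 13: UCC -> S; peptide=MRSS
pos 16: ACG -> T; peptide=MRSST
pos 19: ACC -> T; peptide=MRSSTT
pos 22: CAG -> Q; peptide=MRSSTTQ
pos 25: AAU -> N; peptide=MRSSTTQN
pos 28: AAG -> K; peptide=MRSSTTQNK
pos 31: CAU -> H; peptide=MRSSTTQNKH
pos 34: UCC -> S; peptide=MRSSTTQNKHS
pos 37: CAG -> Q; peptide=MRSSTTQNKHSQ
pos 40: CUU -> L; peptide=MRSSTTQNKHSQL
pos 43: UAG -> STOP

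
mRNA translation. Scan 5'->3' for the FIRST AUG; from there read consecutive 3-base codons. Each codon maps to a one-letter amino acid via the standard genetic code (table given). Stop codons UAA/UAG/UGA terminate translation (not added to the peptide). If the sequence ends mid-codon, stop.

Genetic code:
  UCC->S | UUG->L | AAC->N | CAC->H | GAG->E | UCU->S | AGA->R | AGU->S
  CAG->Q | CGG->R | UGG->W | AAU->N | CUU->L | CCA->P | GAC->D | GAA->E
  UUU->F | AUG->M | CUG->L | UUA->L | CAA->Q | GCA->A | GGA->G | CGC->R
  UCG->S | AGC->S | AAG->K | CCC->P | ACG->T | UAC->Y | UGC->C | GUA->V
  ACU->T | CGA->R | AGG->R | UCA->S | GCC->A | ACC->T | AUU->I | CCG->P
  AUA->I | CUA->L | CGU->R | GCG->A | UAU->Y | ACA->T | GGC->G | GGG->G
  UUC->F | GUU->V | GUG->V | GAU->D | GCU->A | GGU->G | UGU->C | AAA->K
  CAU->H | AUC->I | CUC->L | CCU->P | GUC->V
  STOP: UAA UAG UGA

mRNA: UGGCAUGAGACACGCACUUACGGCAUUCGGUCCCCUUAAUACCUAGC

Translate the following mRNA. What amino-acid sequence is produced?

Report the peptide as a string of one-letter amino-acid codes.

Answer: MRHALTAFGPLNT

Derivation:
start AUG at pos 4
pos 4: AUG -> M; peptide=M
pos 7: AGA -> R; peptide=MR
pos 10: CAC -> H; peptide=MRH
pos 13: GCA -> A; peptide=MRHA
pos 16: CUU -> L; peptide=MRHAL
pos 19: ACG -> T; peptide=MRHALT
pos 22: GCA -> A; peptide=MRHALTA
pos 25: UUC -> F; peptide=MRHALTAF
pos 28: GGU -> G; peptide=MRHALTAFG
pos 31: CCC -> P; peptide=MRHALTAFGP
pos 34: CUU -> L; peptide=MRHALTAFGPL
pos 37: AAU -> N; peptide=MRHALTAFGPLN
pos 40: ACC -> T; peptide=MRHALTAFGPLNT
pos 43: UAG -> STOP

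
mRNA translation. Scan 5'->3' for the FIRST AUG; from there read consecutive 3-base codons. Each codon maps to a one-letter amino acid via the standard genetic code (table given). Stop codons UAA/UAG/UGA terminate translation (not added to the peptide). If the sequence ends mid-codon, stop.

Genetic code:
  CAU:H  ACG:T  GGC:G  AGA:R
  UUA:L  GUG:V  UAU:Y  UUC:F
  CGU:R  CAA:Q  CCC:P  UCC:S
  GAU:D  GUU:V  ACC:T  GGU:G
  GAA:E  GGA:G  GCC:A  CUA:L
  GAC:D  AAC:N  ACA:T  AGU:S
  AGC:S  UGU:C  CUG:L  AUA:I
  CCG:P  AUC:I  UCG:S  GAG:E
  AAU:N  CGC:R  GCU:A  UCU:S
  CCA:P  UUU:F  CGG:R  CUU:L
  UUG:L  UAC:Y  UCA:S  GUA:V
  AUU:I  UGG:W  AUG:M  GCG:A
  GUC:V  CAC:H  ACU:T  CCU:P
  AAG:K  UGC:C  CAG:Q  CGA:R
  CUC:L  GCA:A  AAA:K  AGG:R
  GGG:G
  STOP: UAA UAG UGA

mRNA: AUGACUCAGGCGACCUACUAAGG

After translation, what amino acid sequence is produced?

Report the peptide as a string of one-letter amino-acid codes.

Answer: MTQATY

Derivation:
start AUG at pos 0
pos 0: AUG -> M; peptide=M
pos 3: ACU -> T; peptide=MT
pos 6: CAG -> Q; peptide=MTQ
pos 9: GCG -> A; peptide=MTQA
pos 12: ACC -> T; peptide=MTQAT
pos 15: UAC -> Y; peptide=MTQATY
pos 18: UAA -> STOP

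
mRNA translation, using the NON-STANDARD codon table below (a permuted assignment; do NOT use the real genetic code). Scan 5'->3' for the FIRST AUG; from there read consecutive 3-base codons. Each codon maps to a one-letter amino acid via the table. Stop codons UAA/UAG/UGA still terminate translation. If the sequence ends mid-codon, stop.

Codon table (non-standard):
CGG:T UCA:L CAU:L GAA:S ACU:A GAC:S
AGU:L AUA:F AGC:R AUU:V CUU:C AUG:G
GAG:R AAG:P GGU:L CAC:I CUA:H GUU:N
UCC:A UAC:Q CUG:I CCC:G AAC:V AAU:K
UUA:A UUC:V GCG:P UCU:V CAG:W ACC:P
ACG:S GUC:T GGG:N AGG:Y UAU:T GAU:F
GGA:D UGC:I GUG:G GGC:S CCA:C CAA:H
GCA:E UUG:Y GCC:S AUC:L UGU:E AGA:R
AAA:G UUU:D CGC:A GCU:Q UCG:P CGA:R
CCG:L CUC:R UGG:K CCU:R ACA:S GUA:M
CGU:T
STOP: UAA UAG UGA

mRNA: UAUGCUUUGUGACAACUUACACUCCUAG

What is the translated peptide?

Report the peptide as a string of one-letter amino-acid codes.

start AUG at pos 1
pos 1: AUG -> G; peptide=G
pos 4: CUU -> C; peptide=GC
pos 7: UGU -> E; peptide=GCE
pos 10: GAC -> S; peptide=GCES
pos 13: AAC -> V; peptide=GCESV
pos 16: UUA -> A; peptide=GCESVA
pos 19: CAC -> I; peptide=GCESVAI
pos 22: UCC -> A; peptide=GCESVAIA
pos 25: UAG -> STOP

Answer: GCESVAIA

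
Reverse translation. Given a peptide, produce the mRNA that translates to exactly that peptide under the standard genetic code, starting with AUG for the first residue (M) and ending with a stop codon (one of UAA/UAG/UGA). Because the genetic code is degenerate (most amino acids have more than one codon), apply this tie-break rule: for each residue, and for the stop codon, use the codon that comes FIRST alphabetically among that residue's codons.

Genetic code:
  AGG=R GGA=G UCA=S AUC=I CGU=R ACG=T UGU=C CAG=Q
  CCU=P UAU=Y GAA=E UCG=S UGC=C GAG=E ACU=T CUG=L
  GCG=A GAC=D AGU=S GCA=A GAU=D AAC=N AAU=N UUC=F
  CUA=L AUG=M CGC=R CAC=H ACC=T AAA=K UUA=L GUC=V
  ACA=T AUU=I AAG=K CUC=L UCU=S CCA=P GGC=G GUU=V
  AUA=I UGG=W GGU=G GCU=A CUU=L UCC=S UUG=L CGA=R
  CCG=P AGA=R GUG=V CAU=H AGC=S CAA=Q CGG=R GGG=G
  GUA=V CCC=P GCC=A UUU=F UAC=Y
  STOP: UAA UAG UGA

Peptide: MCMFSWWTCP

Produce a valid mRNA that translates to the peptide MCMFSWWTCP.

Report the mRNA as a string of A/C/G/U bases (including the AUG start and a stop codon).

Answer: mRNA: AUGUGCAUGUUCAGCUGGUGGACAUGCCCAUAA

Derivation:
residue 1: M -> AUG (start codon)
residue 2: C codons sorted = UGC,UGU -> pick first = UGC
residue 3: M -> AUG (only codon)
residue 4: F codons sorted = UUC,UUU -> pick first = UUC
residue 5: S codons sorted = AGC,AGU,UCA,UCC,UCG,UCU -> pick first = AGC
residue 6: W -> UGG (only codon)
residue 7: W -> UGG (only codon)
residue 8: T codons sorted = ACA,ACC,ACG,ACU -> pick first = ACA
residue 9: C codons sorted = UGC,UGU -> pick first = UGC
residue 10: P codons sorted = CCA,CCC,CCG,CCU -> pick first = CCA
terminator: stop codons sorted = UAA,UAG,UGA -> pick first = UAA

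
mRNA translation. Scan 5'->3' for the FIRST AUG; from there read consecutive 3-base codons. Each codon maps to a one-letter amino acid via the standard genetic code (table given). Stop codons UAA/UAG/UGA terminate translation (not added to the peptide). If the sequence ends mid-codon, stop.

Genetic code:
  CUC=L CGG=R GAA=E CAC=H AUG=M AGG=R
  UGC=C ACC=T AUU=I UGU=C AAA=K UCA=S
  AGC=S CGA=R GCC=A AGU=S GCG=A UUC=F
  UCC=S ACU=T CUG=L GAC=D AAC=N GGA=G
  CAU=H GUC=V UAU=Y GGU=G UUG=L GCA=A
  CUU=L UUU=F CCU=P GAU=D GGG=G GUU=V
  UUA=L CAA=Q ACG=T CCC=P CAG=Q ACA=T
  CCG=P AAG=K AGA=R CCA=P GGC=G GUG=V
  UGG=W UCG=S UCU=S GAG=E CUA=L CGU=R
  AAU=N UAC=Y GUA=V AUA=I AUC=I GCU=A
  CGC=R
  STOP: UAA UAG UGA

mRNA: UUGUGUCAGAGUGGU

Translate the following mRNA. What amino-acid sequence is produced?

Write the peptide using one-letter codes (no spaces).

Answer: (empty: no AUG start codon)

Derivation:
no AUG start codon found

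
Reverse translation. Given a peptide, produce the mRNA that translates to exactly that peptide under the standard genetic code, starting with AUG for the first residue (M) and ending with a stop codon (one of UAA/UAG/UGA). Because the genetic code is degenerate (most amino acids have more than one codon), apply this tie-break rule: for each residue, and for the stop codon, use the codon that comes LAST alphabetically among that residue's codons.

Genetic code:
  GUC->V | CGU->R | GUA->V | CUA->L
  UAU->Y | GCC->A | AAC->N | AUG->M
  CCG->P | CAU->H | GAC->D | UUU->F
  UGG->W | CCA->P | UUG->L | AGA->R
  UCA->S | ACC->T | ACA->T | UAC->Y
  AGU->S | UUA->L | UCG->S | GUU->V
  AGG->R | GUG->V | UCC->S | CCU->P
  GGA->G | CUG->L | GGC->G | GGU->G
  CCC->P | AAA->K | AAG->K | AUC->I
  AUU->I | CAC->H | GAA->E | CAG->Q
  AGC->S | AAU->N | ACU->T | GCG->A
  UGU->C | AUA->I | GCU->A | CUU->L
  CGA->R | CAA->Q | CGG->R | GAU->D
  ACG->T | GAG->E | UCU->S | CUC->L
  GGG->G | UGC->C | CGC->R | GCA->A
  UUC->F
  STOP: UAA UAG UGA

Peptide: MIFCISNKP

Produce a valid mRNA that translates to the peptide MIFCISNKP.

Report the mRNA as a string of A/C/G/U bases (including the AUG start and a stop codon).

Answer: mRNA: AUGAUUUUUUGUAUUUCUAAUAAGCCUUGA

Derivation:
residue 1: M -> AUG (start codon)
residue 2: I codons sorted = AUA,AUC,AUU -> pick last = AUU
residue 3: F codons sorted = UUC,UUU -> pick last = UUU
residue 4: C codons sorted = UGC,UGU -> pick last = UGU
residue 5: I codons sorted = AUA,AUC,AUU -> pick last = AUU
residue 6: S codons sorted = AGC,AGU,UCA,UCC,UCG,UCU -> pick last = UCU
residue 7: N codons sorted = AAC,AAU -> pick last = AAU
residue 8: K codons sorted = AAA,AAG -> pick last = AAG
residue 9: P codons sorted = CCA,CCC,CCG,CCU -> pick last = CCU
terminator: stop codons sorted = UAA,UAG,UGA -> pick last = UGA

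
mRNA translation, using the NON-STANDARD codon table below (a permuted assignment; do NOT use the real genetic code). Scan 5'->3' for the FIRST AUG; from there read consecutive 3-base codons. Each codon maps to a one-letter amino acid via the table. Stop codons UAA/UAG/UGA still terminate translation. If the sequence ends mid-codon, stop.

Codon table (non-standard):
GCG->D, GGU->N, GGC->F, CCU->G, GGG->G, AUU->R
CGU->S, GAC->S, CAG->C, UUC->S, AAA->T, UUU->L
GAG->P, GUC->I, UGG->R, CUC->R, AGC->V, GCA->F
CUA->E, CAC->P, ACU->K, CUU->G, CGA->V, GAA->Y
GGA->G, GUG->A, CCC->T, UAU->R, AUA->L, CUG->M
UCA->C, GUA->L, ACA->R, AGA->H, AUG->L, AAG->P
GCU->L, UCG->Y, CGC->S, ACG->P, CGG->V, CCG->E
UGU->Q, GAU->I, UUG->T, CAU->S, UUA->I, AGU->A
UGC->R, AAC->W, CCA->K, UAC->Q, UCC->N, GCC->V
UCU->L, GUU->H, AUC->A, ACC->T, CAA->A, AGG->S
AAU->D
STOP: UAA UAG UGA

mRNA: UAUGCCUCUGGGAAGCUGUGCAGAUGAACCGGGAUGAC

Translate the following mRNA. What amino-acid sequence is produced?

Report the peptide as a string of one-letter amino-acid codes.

Answer: LGMGVQFIYEG

Derivation:
start AUG at pos 1
pos 1: AUG -> L; peptide=L
pos 4: CCU -> G; peptide=LG
pos 7: CUG -> M; peptide=LGM
pos 10: GGA -> G; peptide=LGMG
pos 13: AGC -> V; peptide=LGMGV
pos 16: UGU -> Q; peptide=LGMGVQ
pos 19: GCA -> F; peptide=LGMGVQF
pos 22: GAU -> I; peptide=LGMGVQFI
pos 25: GAA -> Y; peptide=LGMGVQFIY
pos 28: CCG -> E; peptide=LGMGVQFIYE
pos 31: GGA -> G; peptide=LGMGVQFIYEG
pos 34: UGA -> STOP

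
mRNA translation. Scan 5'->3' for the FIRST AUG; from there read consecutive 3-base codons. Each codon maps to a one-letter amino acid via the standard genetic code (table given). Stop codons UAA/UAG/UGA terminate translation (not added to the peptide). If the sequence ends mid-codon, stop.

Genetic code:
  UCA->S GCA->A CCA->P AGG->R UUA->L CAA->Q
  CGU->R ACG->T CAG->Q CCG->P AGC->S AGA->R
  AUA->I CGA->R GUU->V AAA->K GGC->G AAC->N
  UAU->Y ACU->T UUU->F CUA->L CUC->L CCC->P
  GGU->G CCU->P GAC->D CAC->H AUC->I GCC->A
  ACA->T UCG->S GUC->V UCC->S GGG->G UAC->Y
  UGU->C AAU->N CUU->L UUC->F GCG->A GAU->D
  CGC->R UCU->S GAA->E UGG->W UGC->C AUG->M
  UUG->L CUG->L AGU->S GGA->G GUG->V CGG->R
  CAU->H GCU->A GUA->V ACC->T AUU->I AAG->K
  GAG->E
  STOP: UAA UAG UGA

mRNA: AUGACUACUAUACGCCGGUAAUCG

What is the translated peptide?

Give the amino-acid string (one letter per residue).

Answer: MTTIRR

Derivation:
start AUG at pos 0
pos 0: AUG -> M; peptide=M
pos 3: ACU -> T; peptide=MT
pos 6: ACU -> T; peptide=MTT
pos 9: AUA -> I; peptide=MTTI
pos 12: CGC -> R; peptide=MTTIR
pos 15: CGG -> R; peptide=MTTIRR
pos 18: UAA -> STOP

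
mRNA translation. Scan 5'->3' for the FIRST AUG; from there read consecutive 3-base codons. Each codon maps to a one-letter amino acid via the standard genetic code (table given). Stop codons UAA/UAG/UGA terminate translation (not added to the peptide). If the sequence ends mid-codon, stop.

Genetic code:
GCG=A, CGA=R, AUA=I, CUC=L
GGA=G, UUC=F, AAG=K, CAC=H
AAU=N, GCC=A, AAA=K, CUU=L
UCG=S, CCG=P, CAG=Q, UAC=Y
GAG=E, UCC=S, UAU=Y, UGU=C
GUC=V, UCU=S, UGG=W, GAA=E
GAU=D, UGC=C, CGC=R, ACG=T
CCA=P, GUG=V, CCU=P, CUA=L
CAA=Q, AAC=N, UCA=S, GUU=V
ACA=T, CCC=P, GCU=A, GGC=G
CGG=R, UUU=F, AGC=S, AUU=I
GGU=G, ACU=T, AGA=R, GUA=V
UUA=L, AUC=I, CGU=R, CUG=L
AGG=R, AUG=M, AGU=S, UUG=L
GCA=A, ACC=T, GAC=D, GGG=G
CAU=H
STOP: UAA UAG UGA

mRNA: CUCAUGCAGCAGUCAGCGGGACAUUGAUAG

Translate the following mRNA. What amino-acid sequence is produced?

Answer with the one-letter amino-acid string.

Answer: MQQSAGH

Derivation:
start AUG at pos 3
pos 3: AUG -> M; peptide=M
pos 6: CAG -> Q; peptide=MQ
pos 9: CAG -> Q; peptide=MQQ
pos 12: UCA -> S; peptide=MQQS
pos 15: GCG -> A; peptide=MQQSA
pos 18: GGA -> G; peptide=MQQSAG
pos 21: CAU -> H; peptide=MQQSAGH
pos 24: UGA -> STOP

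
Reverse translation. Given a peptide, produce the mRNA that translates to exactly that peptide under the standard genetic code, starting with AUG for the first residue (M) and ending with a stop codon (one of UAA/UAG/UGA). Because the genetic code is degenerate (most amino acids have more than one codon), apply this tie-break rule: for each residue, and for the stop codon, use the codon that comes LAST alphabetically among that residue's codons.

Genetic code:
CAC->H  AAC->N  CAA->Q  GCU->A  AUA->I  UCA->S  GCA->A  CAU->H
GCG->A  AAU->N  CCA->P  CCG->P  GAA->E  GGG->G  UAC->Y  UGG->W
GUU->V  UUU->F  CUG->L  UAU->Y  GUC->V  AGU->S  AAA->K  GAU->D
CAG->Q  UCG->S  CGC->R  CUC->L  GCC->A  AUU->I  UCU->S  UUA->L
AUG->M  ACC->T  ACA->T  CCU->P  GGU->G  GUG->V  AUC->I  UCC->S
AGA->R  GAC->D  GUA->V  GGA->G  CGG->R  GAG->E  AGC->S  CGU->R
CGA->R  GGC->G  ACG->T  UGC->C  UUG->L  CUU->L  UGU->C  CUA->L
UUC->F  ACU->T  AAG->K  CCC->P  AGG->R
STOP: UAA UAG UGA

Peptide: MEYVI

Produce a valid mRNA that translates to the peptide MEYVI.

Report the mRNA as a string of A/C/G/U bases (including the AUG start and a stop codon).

Answer: mRNA: AUGGAGUAUGUUAUUUGA

Derivation:
residue 1: M -> AUG (start codon)
residue 2: E codons sorted = GAA,GAG -> pick last = GAG
residue 3: Y codons sorted = UAC,UAU -> pick last = UAU
residue 4: V codons sorted = GUA,GUC,GUG,GUU -> pick last = GUU
residue 5: I codons sorted = AUA,AUC,AUU -> pick last = AUU
terminator: stop codons sorted = UAA,UAG,UGA -> pick last = UGA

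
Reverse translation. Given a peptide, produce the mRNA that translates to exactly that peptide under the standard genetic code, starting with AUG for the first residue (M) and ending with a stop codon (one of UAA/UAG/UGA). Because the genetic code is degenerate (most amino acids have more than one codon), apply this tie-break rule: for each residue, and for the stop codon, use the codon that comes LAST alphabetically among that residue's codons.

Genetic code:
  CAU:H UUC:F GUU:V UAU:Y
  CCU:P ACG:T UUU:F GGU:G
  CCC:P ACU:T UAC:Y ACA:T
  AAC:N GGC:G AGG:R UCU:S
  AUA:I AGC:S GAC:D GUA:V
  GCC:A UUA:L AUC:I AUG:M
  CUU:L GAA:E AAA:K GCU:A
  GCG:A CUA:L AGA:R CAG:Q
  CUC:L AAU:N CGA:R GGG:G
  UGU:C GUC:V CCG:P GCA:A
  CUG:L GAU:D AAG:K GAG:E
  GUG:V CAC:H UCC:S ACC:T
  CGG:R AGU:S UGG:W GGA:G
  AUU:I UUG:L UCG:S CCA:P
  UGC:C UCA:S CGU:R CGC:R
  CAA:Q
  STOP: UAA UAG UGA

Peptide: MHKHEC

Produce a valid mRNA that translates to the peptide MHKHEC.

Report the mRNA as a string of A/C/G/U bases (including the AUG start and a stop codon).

residue 1: M -> AUG (start codon)
residue 2: H codons sorted = CAC,CAU -> pick last = CAU
residue 3: K codons sorted = AAA,AAG -> pick last = AAG
residue 4: H codons sorted = CAC,CAU -> pick last = CAU
residue 5: E codons sorted = GAA,GAG -> pick last = GAG
residue 6: C codons sorted = UGC,UGU -> pick last = UGU
terminator: stop codons sorted = UAA,UAG,UGA -> pick last = UGA

Answer: mRNA: AUGCAUAAGCAUGAGUGUUGA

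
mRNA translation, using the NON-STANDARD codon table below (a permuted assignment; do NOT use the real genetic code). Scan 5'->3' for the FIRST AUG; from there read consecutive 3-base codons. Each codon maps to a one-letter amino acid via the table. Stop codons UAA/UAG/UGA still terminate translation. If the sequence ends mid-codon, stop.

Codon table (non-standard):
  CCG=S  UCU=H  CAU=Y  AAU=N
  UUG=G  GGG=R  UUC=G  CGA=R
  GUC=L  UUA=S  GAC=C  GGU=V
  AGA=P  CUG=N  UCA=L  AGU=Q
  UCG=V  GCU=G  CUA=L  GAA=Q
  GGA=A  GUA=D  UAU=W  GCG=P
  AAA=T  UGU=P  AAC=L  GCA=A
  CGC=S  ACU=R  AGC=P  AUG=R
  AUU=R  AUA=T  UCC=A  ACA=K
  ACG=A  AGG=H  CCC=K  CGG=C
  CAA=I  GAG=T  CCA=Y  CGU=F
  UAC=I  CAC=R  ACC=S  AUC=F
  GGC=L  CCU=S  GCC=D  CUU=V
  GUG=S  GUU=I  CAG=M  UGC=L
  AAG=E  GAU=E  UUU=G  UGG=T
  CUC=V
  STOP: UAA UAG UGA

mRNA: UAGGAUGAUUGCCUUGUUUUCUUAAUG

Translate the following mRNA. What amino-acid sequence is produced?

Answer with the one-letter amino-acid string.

start AUG at pos 4
pos 4: AUG -> R; peptide=R
pos 7: AUU -> R; peptide=RR
pos 10: GCC -> D; peptide=RRD
pos 13: UUG -> G; peptide=RRDG
pos 16: UUU -> G; peptide=RRDGG
pos 19: UCU -> H; peptide=RRDGGH
pos 22: UAA -> STOP

Answer: RRDGGH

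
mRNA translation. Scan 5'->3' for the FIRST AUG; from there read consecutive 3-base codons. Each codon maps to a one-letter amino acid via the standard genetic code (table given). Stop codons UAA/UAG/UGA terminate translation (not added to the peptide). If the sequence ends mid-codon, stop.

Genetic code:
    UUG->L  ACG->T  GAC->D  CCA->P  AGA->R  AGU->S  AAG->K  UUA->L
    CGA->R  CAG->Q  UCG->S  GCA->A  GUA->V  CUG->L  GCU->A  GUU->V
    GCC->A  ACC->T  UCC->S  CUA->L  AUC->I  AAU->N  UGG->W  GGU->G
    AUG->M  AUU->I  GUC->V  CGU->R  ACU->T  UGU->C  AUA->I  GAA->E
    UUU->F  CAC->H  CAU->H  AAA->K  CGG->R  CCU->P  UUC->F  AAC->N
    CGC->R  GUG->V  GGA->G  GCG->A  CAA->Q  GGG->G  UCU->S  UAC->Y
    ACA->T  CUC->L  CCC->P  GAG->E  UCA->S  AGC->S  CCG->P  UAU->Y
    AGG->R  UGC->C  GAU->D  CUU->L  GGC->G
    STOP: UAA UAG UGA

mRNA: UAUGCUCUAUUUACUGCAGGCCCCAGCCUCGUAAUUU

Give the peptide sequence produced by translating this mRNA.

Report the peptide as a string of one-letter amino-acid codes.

Answer: MLYLLQAPAS

Derivation:
start AUG at pos 1
pos 1: AUG -> M; peptide=M
pos 4: CUC -> L; peptide=ML
pos 7: UAU -> Y; peptide=MLY
pos 10: UUA -> L; peptide=MLYL
pos 13: CUG -> L; peptide=MLYLL
pos 16: CAG -> Q; peptide=MLYLLQ
pos 19: GCC -> A; peptide=MLYLLQA
pos 22: CCA -> P; peptide=MLYLLQAP
pos 25: GCC -> A; peptide=MLYLLQAPA
pos 28: UCG -> S; peptide=MLYLLQAPAS
pos 31: UAA -> STOP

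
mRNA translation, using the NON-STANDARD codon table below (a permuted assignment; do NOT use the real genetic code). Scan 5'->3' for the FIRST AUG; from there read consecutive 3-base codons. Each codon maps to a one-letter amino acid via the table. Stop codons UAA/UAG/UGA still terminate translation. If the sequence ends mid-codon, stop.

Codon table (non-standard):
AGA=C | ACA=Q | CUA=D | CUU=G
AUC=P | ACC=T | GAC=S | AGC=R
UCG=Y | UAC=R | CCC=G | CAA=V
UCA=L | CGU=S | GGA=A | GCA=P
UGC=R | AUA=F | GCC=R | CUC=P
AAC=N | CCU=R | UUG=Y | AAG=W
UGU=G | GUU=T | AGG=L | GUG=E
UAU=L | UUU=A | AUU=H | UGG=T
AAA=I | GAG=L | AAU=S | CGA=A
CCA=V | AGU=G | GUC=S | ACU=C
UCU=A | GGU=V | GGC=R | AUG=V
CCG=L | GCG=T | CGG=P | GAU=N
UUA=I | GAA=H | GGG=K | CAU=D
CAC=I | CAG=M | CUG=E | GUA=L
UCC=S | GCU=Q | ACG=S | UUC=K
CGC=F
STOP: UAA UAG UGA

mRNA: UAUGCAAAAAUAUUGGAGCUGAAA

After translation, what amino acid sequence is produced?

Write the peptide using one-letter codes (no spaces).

start AUG at pos 1
pos 1: AUG -> V; peptide=V
pos 4: CAA -> V; peptide=VV
pos 7: AAA -> I; peptide=VVI
pos 10: UAU -> L; peptide=VVIL
pos 13: UGG -> T; peptide=VVILT
pos 16: AGC -> R; peptide=VVILTR
pos 19: UGA -> STOP

Answer: VVILTR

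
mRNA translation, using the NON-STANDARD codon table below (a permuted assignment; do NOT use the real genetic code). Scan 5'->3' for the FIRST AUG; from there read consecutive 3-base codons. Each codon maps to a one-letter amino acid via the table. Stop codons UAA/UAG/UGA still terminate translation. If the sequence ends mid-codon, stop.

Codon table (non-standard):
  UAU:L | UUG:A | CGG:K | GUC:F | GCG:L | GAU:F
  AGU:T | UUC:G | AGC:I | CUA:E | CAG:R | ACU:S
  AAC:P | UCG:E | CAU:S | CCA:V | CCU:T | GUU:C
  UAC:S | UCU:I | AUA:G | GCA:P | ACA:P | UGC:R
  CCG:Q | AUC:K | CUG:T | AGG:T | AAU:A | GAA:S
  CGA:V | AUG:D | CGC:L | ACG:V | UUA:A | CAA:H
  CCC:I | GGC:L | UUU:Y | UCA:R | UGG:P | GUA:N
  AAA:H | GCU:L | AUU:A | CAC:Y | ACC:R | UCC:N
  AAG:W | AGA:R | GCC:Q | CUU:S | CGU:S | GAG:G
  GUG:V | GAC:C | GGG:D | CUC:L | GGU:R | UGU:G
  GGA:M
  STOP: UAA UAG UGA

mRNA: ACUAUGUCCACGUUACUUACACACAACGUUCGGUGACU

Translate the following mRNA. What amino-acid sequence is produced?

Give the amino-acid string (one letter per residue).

Answer: DNVASPYPCK

Derivation:
start AUG at pos 3
pos 3: AUG -> D; peptide=D
pos 6: UCC -> N; peptide=DN
pos 9: ACG -> V; peptide=DNV
pos 12: UUA -> A; peptide=DNVA
pos 15: CUU -> S; peptide=DNVAS
pos 18: ACA -> P; peptide=DNVASP
pos 21: CAC -> Y; peptide=DNVASPY
pos 24: AAC -> P; peptide=DNVASPYP
pos 27: GUU -> C; peptide=DNVASPYPC
pos 30: CGG -> K; peptide=DNVASPYPCK
pos 33: UGA -> STOP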